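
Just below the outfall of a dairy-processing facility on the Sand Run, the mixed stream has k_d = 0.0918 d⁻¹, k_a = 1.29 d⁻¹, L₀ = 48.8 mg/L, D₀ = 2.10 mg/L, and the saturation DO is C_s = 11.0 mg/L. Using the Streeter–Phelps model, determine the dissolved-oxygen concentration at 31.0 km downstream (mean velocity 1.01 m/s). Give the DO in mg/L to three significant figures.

DO ≈ 8.42 mg/L

Travel time t = x/v = 31.0 km / (1.01 m/s) = 31000 m / 1.01 m/s = 30690 s = 0.3552 d.
k_d L₀/(k_a−k_d) = 0.0918×48.8/(1.29−0.0918) = 4.480/1.198 = 3.739 mg/L.
e^(−k_d t) = e^(−0.0918×0.3552) = 0.9679; e^(−k_a t) = e^(−1.29×0.3552) = 0.6324.
D = 3.739 × (0.9679 − 0.6324) + 2.10 × 0.6324 = 1.254 + 1.328 = 2.582 mg/L.
DO = C_s − D = 11.0 − 2.582 = 8.418 mg/L.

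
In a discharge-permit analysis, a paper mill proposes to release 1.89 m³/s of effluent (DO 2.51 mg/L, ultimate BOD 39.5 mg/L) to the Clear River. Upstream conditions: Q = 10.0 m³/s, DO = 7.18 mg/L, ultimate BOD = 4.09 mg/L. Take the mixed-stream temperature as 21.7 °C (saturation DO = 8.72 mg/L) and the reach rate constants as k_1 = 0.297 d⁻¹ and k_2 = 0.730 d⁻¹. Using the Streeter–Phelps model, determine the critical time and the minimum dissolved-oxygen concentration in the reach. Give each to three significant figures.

t_c ≈ 1.11 d; minimum DO ≈ 5.88 mg/L

Mixed DO = (10.0×7.18 + 1.89×2.51)/(10.0+1.89) = 76.54/11.89 = 6.438 mg/L.
Mixed L₀ = (10.0×4.09 + 1.89×39.5)/(11.89) = 115.6/11.89 = 9.719 mg/L.
Initial deficit D₀ = C_s − DO₀ = 8.72 − 6.438 = 2.282 mg/L.
t_c = (1/0.4330) ln[(0.730/0.297)(1 − 2.282×0.4330/(0.297×9.719))] = 2.309 × ln(1.616) = 1.109 d.
D_c = (0.297/0.730) × 9.719 × e^(−0.297×1.109) = 0.4068 × 9.719 × 0.7194 = 2.844 mg/L.
Minimum DO = 8.72 − 2.844 = 5.876 mg/L.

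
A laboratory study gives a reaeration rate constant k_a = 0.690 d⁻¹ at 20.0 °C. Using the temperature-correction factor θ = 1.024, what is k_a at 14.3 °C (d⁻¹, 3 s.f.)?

k_a(T₂) = k_a(T₁) · θ^(T₂−T₁) = 0.690 × 1.024^(14.3−20.0)
= 0.690 × 1.024^-5.70 = 0.690 × 0.8736 = 0.6028 d⁻¹.

k_a ≈ 0.603 d⁻¹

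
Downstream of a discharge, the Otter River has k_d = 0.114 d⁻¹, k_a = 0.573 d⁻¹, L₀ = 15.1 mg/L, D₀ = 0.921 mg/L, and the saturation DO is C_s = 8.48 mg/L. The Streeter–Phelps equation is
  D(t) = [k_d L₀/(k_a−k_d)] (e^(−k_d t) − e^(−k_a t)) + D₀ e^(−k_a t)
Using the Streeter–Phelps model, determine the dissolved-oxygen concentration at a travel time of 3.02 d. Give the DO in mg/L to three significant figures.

DO ≈ 6.32 mg/L

k_d L₀/(k_a−k_d) = 0.114×15.1/(0.573−0.114) = 1.721/0.4590 = 3.750 mg/L.
e^(−k_d t) = e^(−0.114×3.020) = 0.7087; e^(−k_a t) = e^(−0.573×3.020) = 0.1772.
D = 3.750 × (0.7087 − 0.1772) + 0.921 × 0.1772 = 1.993 + 0.1632 = 2.157 mg/L.
DO = C_s − D = 8.48 − 2.157 = 6.323 mg/L.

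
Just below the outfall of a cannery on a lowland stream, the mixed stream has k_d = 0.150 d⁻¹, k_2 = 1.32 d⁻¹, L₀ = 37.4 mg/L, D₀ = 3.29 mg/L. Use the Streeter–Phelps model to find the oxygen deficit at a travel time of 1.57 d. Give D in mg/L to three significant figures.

k_d L₀/(k_2−k_d) = 0.150×37.4/(1.32−0.150) = 5.610/1.170 = 4.795 mg/L.
e^(−k_d t) = e^(−0.150×1.570) = 0.7902; e^(−k_2 t) = e^(−1.32×1.570) = 0.1259.
D = 4.795 × (0.7902 − 0.1259) + 3.29 × 0.1259 = 3.185 + 0.4142 = 3.599 mg/L.

D ≈ 3.60 mg/L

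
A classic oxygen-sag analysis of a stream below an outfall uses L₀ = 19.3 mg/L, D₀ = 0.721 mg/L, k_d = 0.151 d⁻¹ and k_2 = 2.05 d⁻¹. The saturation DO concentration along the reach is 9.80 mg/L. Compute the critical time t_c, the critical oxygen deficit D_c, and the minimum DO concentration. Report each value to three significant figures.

At the critical point dD/dt = 0, so k_d L₀ e^(−k_d t) = k_2 D. Substituting D(t) from the Streeter–Phelps equation and solving for t gives
t_c = ln[(k_2/k_d)(1 − D₀(k_2−k_d)/(k_d L₀))] / (k_2−k_d).
Here k_2−k_d = 1.899 d⁻¹ and 1 − D₀(k_2−k_d)/(k_d L₀) = 1 − 0.721×1.899/(0.151×19.3) = 0.5302, so
t_c = ln(13.58 × 0.5302) / 1.899 = 1.974 / 1.899 = 1.039 d.
L(t_c) = L₀ e^(−k_d t_c) = 19.3 × 0.8547 = 16.50 mg/L, and at the critical point k_2 D_c = k_d L, so D_c = (0.151/2.05) × 16.50 = 1.215 mg/L.
Minimum DO = C_s − D_c = 9.80 − 1.215 = 8.585 mg/L.

t_c ≈ 1.04 d; D_c ≈ 1.22 mg/L; min DO ≈ 8.58 mg/L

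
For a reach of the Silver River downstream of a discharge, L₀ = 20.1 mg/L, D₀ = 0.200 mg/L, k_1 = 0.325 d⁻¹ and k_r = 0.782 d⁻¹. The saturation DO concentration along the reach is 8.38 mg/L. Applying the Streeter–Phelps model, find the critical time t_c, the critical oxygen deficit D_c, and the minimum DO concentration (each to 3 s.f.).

t_c ≈ 1.89 d; D_c ≈ 4.52 mg/L; min DO ≈ 3.86 mg/L

At the critical point dD/dt = 0, so k_1 L₀ e^(−k_1 t) = k_r D. Substituting D(t) from the Streeter–Phelps equation and solving for t gives
t_c = ln[(k_r/k_1)(1 − D₀(k_r−k_1)/(k_1 L₀))] / (k_r−k_1).
Here k_r−k_1 = 0.4570 d⁻¹ and 1 − D₀(k_r−k_1)/(k_1 L₀) = 1 − 0.200×0.4570/(0.325×20.1) = 0.9860, so
t_c = ln(2.406 × 0.9860) / 0.4570 = 0.8639 / 0.4570 = 1.890 d.
L(t_c) = L₀ e^(−k_1 t_c) = 20.1 × 0.5410 = 10.87 mg/L, and at the critical point k_r D_c = k_1 L, so D_c = (0.325/0.782) × 10.87 = 4.519 mg/L.
Minimum DO = C_s − D_c = 8.38 − 4.519 = 3.861 mg/L.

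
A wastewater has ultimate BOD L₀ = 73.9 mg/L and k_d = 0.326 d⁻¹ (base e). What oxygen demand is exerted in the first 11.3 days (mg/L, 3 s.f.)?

y ≈ 72.0 mg/L

y_t = L₀(1 − e^(−k_d t)) = 73.9 × (1 − e^(−0.326×11.3))
= 73.9 × (1 − 0.02513) = 73.9 × 0.9749 = 72.04 mg/L.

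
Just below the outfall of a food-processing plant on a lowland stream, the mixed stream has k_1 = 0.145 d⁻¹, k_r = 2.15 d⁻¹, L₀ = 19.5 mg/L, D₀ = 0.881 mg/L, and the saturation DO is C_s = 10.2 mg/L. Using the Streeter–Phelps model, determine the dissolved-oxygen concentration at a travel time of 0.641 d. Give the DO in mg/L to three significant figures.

k_1 L₀/(k_r−k_1) = 0.145×19.5/(2.15−0.145) = 2.827/2.005 = 1.410 mg/L.
e^(−k_1 t) = e^(−0.145×0.6410) = 0.9112; e^(−k_r t) = e^(−2.15×0.6410) = 0.2520.
D = 1.410 × (0.9112 − 0.2520) + 0.881 × 0.2520 = 0.9296 + 0.2221 = 1.152 mg/L.
DO = C_s − D = 10.2 − 1.152 = 9.048 mg/L.

DO ≈ 9.05 mg/L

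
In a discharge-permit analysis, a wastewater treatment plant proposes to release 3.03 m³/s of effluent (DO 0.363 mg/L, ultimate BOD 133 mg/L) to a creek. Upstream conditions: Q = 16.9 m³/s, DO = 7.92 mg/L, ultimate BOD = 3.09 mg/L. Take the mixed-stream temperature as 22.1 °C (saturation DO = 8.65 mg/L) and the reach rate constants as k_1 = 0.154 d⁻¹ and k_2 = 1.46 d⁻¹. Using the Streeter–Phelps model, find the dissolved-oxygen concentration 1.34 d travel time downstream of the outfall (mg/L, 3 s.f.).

Mixed DO = (16.9×7.92 + 3.03×0.363)/(16.9+3.03) = 134.9/19.93 = 6.771 mg/L.
Mixed L₀ = (16.9×3.09 + 3.03×133)/(19.93) = 455.2/19.93 = 22.84 mg/L.
Initial deficit D₀ = C_s − DO₀ = 8.65 − 6.771 = 1.879 mg/L.
D(1.34) = [0.154×22.84/(1.46−0.154)](e^(−0.154×1.34) − e^(−1.46×1.34)) + 1.879 e^(−1.46×1.34)
= 2.693 × (0.8135 − 0.1414) + 1.879 × 0.1414 = 2.076 mg/L.
DO = 8.65 − 2.076 = 6.574 mg/L.

DO ≈ 6.57 mg/L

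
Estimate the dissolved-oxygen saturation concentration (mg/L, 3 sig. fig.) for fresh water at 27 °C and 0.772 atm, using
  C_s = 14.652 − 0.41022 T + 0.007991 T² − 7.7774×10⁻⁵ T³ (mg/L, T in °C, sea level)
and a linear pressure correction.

C_s ≈ 6.08 mg/L

At sea level: C_s = 14.652 − 0.41022×27 + 0.007991×27² − 7.7774×10⁻⁵×27³ = 7.871 mg/L.
Pressure correction: C_s' = 7.871 × 0.772 = 6.076 mg/L.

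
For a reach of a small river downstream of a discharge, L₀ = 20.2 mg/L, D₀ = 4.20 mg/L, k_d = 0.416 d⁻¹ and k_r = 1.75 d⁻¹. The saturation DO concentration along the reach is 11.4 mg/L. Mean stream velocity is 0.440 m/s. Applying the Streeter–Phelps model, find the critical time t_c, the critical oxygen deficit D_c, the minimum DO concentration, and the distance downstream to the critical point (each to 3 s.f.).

At the critical point dD/dt = 0, so k_d L₀ e^(−k_d t) = k_r D. Substituting D(t) from the Streeter–Phelps equation and solving for t gives
t_c = ln[(k_r/k_d)(1 − D₀(k_r−k_d)/(k_d L₀))] / (k_r−k_d).
Here k_r−k_d = 1.334 d⁻¹ and 1 − D₀(k_r−k_d)/(k_d L₀) = 1 − 4.20×1.334/(0.416×20.2) = 0.3333, so
t_c = ln(4.207 × 0.3333) / 1.334 = 0.3378 / 1.334 = 0.2532 d.
D_c = (k_d/k_r) L₀ e^(−k_d t_c) = (0.416/1.75) × 20.2 × e^(−0.416×0.2532) = 0.2377 × 20.2 × 0.9000 = 4.322 mg/L.
Minimum DO = C_s − D_c = 11.4 − 4.322 = 7.078 mg/L.
x_c = v t_c = 0.440 m/s × 0.2532 d × 86400 s/d = 9628 m ≈ 9.63 km.

t_c ≈ 0.253 d; D_c ≈ 4.32 mg/L; min DO ≈ 7.08 mg/L; x_c ≈ 9.63 km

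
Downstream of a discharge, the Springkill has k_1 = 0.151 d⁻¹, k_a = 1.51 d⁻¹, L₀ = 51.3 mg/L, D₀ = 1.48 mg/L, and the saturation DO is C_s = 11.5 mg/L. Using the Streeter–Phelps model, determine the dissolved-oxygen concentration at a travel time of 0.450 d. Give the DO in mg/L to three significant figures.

DO ≈ 8.31 mg/L

k_1 L₀/(k_a−k_1) = 0.151×51.3/(1.51−0.151) = 7.746/1.359 = 5.700 mg/L.
e^(−k_1 t) = e^(−0.151×0.4500) = 0.9343; e^(−k_a t) = e^(−1.51×0.4500) = 0.5069.
D = 5.700 × (0.9343 − 0.5069) + 1.48 × 0.5069 = 2.436 + 0.7502 = 3.187 mg/L.
DO = C_s − D = 11.5 − 3.187 = 8.313 mg/L.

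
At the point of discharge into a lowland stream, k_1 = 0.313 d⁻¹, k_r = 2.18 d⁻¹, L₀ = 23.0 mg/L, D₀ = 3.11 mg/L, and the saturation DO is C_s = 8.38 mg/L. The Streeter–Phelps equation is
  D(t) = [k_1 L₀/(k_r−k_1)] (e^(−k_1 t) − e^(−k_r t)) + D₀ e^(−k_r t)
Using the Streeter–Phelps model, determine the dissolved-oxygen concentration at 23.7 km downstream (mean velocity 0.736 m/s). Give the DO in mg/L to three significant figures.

DO ≈ 5.28 mg/L

Travel time t = x/v = 23.7 km / (0.736 m/s) = 23700 m / 0.736 m/s = 32200 s = 0.3727 d.
k_1 L₀/(k_r−k_1) = 0.313×23.0/(2.18−0.313) = 7.199/1.867 = 3.856 mg/L.
e^(−k_1 t) = e^(−0.313×0.3727) = 0.8899; e^(−k_r t) = e^(−2.18×0.3727) = 0.4438.
D = 3.856 × (0.8899 − 0.4438) + 3.11 × 0.4438 = 1.720 + 1.380 = 3.100 mg/L.
DO = C_s − D = 8.38 − 3.100 = 5.280 mg/L.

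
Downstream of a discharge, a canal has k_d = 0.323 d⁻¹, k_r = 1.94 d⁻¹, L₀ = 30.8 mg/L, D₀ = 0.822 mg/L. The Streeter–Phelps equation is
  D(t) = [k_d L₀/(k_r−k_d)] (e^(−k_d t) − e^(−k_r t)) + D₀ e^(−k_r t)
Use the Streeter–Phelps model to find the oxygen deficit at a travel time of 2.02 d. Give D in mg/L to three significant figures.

D ≈ 3.10 mg/L

k_d L₀/(k_r−k_d) = 0.323×30.8/(1.94−0.323) = 9.948/1.617 = 6.152 mg/L.
e^(−k_d t) = e^(−0.323×2.020) = 0.5208; e^(−k_r t) = e^(−1.94×2.020) = 0.01986.
D = 6.152 × (0.5208 − 0.01986) + 0.822 × 0.01986 = 3.082 + 0.01633 = 3.098 mg/L.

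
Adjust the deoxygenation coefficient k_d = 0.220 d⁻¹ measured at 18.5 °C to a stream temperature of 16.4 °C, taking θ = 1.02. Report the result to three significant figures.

k_d(T₂) = k_d(T₁) · θ^(T₂−T₁) = 0.220 × 1.02^(16.4−18.5)
= 0.220 × 1.02^-2.10 = 0.220 × 0.9593 = 0.2110 d⁻¹.

k_d ≈ 0.211 d⁻¹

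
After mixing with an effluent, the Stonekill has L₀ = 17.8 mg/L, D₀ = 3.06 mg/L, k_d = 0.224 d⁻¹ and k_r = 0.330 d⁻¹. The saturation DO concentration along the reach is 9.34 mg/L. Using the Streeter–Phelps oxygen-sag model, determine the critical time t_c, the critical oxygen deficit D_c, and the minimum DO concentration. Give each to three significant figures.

t_c ≈ 2.85 d; D_c ≈ 6.37 mg/L; min DO ≈ 2.97 mg/L

With k_r/k_d = 1.473 and 1 − D₀(k_r−k_d)/(k_d L₀) = 0.9186,
t_c = ln(1.473 × 0.9186) / (0.330 − 0.224) = ln(1.353) / 0.1060 = 0.3026/0.1060 = 2.855 d.
D_c = (k_d/k_r) L₀ e^(−k_d t_c) = (0.224/0.330) × 17.8 × e^(−0.224×2.855) = 0.6788 × 17.8 × 0.5276 = 6.374 mg/L.
Minimum DO = C_s − D_c = 9.34 − 6.374 = 2.966 mg/L.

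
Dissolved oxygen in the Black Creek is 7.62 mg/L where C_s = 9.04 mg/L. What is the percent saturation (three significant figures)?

84.3 % saturation

% saturation = C/C_s × 100 = 7.62/9.04 × 100 = 84.3 %.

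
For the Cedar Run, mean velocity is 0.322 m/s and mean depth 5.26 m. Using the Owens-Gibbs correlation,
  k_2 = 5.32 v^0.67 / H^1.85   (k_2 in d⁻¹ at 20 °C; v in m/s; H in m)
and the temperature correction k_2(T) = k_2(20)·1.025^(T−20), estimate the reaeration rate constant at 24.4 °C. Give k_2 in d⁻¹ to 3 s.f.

k_2 ≈ 0.129 d⁻¹

k_2(20) = 5.32 × 0.322^0.67 / 5.26^1.85 = 5.32 × 0.4680 / 21.57 = 0.1154 d⁻¹.
k_2(24.4) = 0.1154 × 1.025^(24.4−20) = 0.1154 × 1.115 = 0.1287 d⁻¹.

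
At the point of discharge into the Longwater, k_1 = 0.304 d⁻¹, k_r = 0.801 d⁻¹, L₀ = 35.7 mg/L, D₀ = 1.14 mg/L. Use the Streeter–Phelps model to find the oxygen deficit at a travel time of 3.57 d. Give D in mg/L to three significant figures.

D ≈ 6.19 mg/L

k_1 L₀/(k_r−k_1) = 0.304×35.7/(0.801−0.304) = 10.85/0.4970 = 21.84 mg/L.
e^(−k_1 t) = e^(−0.304×3.570) = 0.3378; e^(−k_r t) = e^(−0.801×3.570) = 0.05729.
D = 21.84 × (0.3378 − 0.05729) + 1.14 × 0.05729 = 6.125 + 0.06531 = 6.191 mg/L.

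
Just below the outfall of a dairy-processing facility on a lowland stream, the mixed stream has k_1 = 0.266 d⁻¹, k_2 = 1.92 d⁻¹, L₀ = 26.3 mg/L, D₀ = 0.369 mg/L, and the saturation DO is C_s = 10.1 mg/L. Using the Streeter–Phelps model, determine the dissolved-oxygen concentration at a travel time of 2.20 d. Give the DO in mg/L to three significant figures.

k_1 L₀/(k_2−k_1) = 0.266×26.3/(1.92−0.266) = 6.996/1.654 = 4.230 mg/L.
e^(−k_1 t) = e^(−0.266×2.200) = 0.5570; e^(−k_2 t) = e^(−1.92×2.200) = 0.01464.
D = 4.230 × (0.5570 − 0.01464) + 0.369 × 0.01464 = 2.294 + 0.005402 = 2.299 mg/L.
DO = C_s − D = 10.1 − 2.299 = 7.801 mg/L.

DO ≈ 7.80 mg/L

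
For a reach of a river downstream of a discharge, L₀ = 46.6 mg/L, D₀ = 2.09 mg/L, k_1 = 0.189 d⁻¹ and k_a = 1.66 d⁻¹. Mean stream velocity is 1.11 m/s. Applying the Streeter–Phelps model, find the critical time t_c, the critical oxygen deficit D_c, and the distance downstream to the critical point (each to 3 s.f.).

t_c = [1/(k_a−k_1)] ln[(k_a/k_1)(1 − D₀(k_a−k_1)/(k_1 L₀))]
= [1/(1.66−0.189)] ln[(1.66/0.189)(1 − 2.09×1.471/(0.189×46.6))]
= (1/1.471) ln[8.783 × 0.6509] = 0.6798 × ln(5.717) = 0.6798 × 1.743 = 1.185 d.
L(t_c) = L₀ e^(−k_1 t_c) = 46.6 × 0.7993 = 37.25 mg/L, and at the critical point k_a D_c = k_1 L, so D_c = (0.189/1.66) × 37.25 = 4.241 mg/L.
x_c = v t_c = 1.11 m/s × 1.185 d × 86400 s/d = 113700 m ≈ 114 km.

t_c ≈ 1.19 d; D_c ≈ 4.24 mg/L; x_c ≈ 114 km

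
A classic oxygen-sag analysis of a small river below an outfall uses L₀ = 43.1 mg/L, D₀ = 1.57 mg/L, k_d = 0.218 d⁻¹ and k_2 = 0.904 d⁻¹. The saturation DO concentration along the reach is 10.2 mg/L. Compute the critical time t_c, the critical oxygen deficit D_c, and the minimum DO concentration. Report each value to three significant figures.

With k_2/k_d = 4.147 and 1 − D₀(k_2−k_d)/(k_d L₀) = 0.8854,
t_c = ln(4.147 × 0.8854) / (0.904 − 0.218) = ln(3.671) / 0.6860 = 1.301/0.6860 = 1.896 d.
L(t_c) = L₀ e^(−k_d t_c) = 43.1 × 0.6615 = 28.51 mg/L, and at the critical point k_2 D_c = k_d L, so D_c = (0.218/0.904) × 28.51 = 6.875 mg/L.
Minimum DO = C_s − D_c = 10.2 − 6.875 = 3.325 mg/L.

t_c ≈ 1.90 d; D_c ≈ 6.87 mg/L; min DO ≈ 3.33 mg/L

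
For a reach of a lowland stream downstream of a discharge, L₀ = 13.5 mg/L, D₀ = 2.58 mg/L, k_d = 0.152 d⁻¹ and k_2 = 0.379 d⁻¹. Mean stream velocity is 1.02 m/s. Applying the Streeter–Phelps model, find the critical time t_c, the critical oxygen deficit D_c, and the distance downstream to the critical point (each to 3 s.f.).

t_c = [1/(k_2−k_d)] ln[(k_2/k_d)(1 − D₀(k_2−k_d)/(k_d L₀))]
= [1/(0.379−0.152)] ln[(0.379/0.152)(1 − 2.58×0.2270/(0.152×13.5))]
= (1/0.2270) ln[2.493 × 0.7146] = 4.405 × ln(1.782) = 4.405 × 0.5776 = 2.545 d.
D_c = (k_d/k_2) L₀ e^(−k_d t_c) = (0.152/0.379) × 13.5 × e^(−0.152×2.545) = 0.4011 × 13.5 × 0.6792 = 3.678 mg/L.
x_c = v t_c = 1.02 m/s × 2.545 d × 86400 s/d = 224200 m ≈ 224 km.

t_c ≈ 2.54 d; D_c ≈ 3.68 mg/L; x_c ≈ 224 km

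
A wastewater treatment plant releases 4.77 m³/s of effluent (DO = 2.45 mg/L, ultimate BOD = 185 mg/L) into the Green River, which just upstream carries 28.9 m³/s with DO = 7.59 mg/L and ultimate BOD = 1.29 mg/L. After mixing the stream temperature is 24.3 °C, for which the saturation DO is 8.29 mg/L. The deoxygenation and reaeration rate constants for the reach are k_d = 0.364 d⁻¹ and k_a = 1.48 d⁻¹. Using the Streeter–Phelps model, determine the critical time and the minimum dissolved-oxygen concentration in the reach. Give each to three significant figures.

Mixed DO = (28.9×7.59 + 4.77×2.45)/(28.9+4.77) = 231.0/33.67 = 6.862 mg/L.
Mixed L₀ = (28.9×1.29 + 4.77×185)/(33.67) = 919.7/33.67 = 27.32 mg/L.
Initial deficit D₀ = C_s − DO₀ = 8.29 − 6.862 = 1.428 mg/L.
t_c = (1/1.116) ln[(1.48/0.364)(1 − 1.428×1.116/(0.364×27.32))] = 0.8961 × ln(3.414) = 1.100 d.
D_c = (0.364/1.48) × 27.32 × e^(−0.364×1.100) = 0.2459 × 27.32 × 0.6700 = 4.501 mg/L.
Minimum DO = 8.29 − 4.501 = 3.789 mg/L.

t_c ≈ 1.10 d; minimum DO ≈ 3.79 mg/L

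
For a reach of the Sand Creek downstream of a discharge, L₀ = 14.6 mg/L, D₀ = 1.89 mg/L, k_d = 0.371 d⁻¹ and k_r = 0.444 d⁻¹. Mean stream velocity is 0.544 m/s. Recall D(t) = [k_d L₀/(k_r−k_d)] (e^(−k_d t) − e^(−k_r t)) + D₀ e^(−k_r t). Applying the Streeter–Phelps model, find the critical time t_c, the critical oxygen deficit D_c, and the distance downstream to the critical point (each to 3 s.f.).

With k_r/k_d = 1.197 and 1 − D₀(k_r−k_d)/(k_d L₀) = 0.9745,
t_c = ln(1.197 × 0.9745) / (0.444 − 0.371) = ln(1.166) / 0.07300 = 0.1538/0.07300 = 2.107 d.
D_c = (k_d/k_r) L₀ e^(−k_d t_c) = (0.371/0.444) × 14.6 × e^(−0.371×2.107) = 0.8356 × 14.6 × 0.4576 = 5.583 mg/L.
x_c = v t_c = 0.544 m/s × 2.107 d × 86400 s/d = 99040 m ≈ 99.0 km.

t_c ≈ 2.11 d; D_c ≈ 5.58 mg/L; x_c ≈ 99.0 km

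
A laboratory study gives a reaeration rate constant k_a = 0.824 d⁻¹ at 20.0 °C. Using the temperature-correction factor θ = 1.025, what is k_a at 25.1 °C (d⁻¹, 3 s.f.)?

k_a ≈ 0.935 d⁻¹

k_a(T₂) = k_a(T₁) · θ^(T₂−T₁) = 0.824 × 1.025^(25.1−20.0)
= 0.824 × 1.025^5.10 = 0.824 × 1.134 = 0.9346 d⁻¹.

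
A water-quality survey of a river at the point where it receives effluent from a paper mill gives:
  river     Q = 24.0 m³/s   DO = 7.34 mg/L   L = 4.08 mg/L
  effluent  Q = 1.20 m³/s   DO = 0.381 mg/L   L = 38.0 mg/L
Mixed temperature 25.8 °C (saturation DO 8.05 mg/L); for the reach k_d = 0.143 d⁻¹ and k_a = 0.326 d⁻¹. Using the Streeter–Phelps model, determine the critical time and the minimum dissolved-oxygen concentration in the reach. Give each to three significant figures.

t_c ≈ 3.05 d; minimum DO ≈ 6.43 mg/L

Mixed DO = (24.0×7.34 + 1.20×0.381)/(24.0+1.20) = 176.6/25.20 = 7.009 mg/L.
Mixed L₀ = (24.0×4.08 + 1.20×38.0)/(25.20) = 143.5/25.20 = 5.695 mg/L.
Initial deficit D₀ = C_s − DO₀ = 8.05 − 7.009 = 1.041 mg/L.
t_c = (1/0.1830) ln[(0.326/0.143)(1 − 1.041×0.1830/(0.143×5.695))] = 5.464 × ln(1.746) = 3.046 d.
D_c = (0.143/0.326) × 5.695 × e^(−0.143×3.046) = 0.4387 × 5.695 × 0.6469 = 1.616 mg/L.
Minimum DO = 8.05 − 1.616 = 6.434 mg/L.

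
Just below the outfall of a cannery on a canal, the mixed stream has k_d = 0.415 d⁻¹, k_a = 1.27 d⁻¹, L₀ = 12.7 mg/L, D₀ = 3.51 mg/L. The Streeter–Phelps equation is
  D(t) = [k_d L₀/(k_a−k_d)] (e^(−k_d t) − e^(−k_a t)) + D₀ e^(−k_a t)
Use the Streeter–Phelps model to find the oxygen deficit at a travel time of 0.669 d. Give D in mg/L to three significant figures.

D ≈ 3.54 mg/L

k_d L₀/(k_a−k_d) = 0.415×12.7/(1.27−0.415) = 5.270/0.8550 = 6.164 mg/L.
e^(−k_d t) = e^(−0.415×0.6690) = 0.7576; e^(−k_a t) = e^(−1.27×0.6690) = 0.4276.
D = 6.164 × (0.7576 − 0.4276) + 3.51 × 0.4276 = 2.034 + 1.501 = 3.535 mg/L.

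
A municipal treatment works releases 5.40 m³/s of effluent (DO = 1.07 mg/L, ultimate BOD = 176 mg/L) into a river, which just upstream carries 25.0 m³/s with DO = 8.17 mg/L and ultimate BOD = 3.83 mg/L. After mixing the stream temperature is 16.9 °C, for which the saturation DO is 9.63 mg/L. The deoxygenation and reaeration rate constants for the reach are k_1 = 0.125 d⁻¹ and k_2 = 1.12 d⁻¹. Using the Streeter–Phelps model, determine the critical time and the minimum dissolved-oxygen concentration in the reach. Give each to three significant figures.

Mixed DO = (25.0×8.17 + 5.40×1.07)/(25.0+5.40) = 210.0/30.40 = 6.909 mg/L.
Mixed L₀ = (25.0×3.83 + 5.40×176)/(30.40) = 1046/30.40 = 34.41 mg/L.
Initial deficit D₀ = C_s − DO₀ = 9.63 − 6.909 = 2.721 mg/L.
t_c = (1/0.9950) ln[(1.12/0.125)(1 − 2.721×0.9950/(0.125×34.41))] = 1.005 × ln(3.320) = 1.206 d.
D_c = (0.125/1.12) × 34.41 × e^(−0.125×1.206) = 0.1116 × 34.41 × 0.8601 = 3.303 mg/L.
Minimum DO = 9.63 − 3.303 = 6.327 mg/L.

t_c ≈ 1.21 d; minimum DO ≈ 6.33 mg/L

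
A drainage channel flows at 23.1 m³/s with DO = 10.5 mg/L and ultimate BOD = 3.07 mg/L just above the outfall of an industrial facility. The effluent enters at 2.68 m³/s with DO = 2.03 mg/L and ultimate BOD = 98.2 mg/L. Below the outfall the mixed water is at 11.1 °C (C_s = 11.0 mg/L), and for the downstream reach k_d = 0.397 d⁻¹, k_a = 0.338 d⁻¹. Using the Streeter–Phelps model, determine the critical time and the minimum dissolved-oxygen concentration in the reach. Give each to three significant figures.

t_c ≈ 2.46 d; minimum DO ≈ 5.27 mg/L

Mixed DO = (23.1×10.5 + 2.68×2.03)/(23.1+2.68) = 248.0/25.78 = 9.619 mg/L.
Mixed L₀ = (23.1×3.07 + 2.68×98.2)/(25.78) = 334.1/25.78 = 12.96 mg/L.
Initial deficit D₀ = C_s − DO₀ = 11.0 − 9.619 = 1.381 mg/L.
t_c = (1/-0.05900) ln[(0.338/0.397)(1 − 1.381×-0.05900/(0.397×12.96))] = -16.95 × ln(0.8649) = 2.461 d.
D_c = (0.397/0.338) × 12.96 × e^(−0.397×2.461) = 1.175 × 12.96 × 0.3765 = 5.730 mg/L.
Minimum DO = 11.0 − 5.730 = 5.270 mg/L.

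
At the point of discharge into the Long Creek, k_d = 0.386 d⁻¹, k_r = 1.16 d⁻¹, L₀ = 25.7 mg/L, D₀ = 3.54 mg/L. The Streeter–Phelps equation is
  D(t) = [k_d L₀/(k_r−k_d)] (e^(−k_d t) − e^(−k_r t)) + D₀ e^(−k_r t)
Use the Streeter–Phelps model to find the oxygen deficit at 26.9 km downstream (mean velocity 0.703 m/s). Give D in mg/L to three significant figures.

D ≈ 5.25 mg/L

Travel time t = x/v = 26.9 km / (0.703 m/s) = 26900 m / 0.703 m/s = 38260 s = 0.4429 d.
k_d L₀/(k_r−k_d) = 0.386×25.7/(1.16−0.386) = 9.920/0.7740 = 12.82 mg/L.
e^(−k_d t) = e^(−0.386×0.4429) = 0.8429; e^(−k_r t) = e^(−1.16×0.4429) = 0.5983.
D = 12.82 × (0.8429 − 0.5983) + 3.54 × 0.5983 = 3.135 + 2.118 = 5.253 mg/L.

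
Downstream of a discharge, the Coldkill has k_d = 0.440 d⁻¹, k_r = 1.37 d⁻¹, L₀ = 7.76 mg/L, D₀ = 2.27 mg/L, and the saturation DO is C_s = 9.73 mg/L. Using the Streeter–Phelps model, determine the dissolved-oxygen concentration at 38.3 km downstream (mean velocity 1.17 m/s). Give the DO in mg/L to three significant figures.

Travel time t = x/v = 38.3 km / (1.17 m/s) = 38300 m / 1.17 m/s = 32740 s = 0.3789 d.
k_d L₀/(k_r−k_d) = 0.440×7.76/(1.37−0.440) = 3.414/0.9300 = 3.671 mg/L.
e^(−k_d t) = e^(−0.440×0.3789) = 0.8464; e^(−k_r t) = e^(−1.37×0.3789) = 0.5951.
D = 3.671 × (0.8464 − 0.5951) + 2.27 × 0.5951 = 0.9229 + 1.351 = 2.274 mg/L.
DO = C_s − D = 9.73 − 2.274 = 7.456 mg/L.

DO ≈ 7.46 mg/L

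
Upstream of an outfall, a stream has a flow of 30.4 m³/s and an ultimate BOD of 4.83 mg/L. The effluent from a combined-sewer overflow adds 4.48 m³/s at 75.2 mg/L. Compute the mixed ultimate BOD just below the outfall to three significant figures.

Flow-weighted mixing: C = (Q_r C_r + Q_w C_w)/(Q_r + Q_w)
= (30.4×4.83 + 4.48×75.2)/(30.4 + 4.48) = 483.7/34.88 = 13.87 mg/L.

13.9 mg/L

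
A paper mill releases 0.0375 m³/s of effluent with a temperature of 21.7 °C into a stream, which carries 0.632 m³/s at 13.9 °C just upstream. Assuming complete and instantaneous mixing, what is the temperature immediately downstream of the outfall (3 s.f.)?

Flow-weighted mixing: C = (Q_r C_r + Q_w C_w)/(Q_r + Q_w)
= (0.632×13.9 + 0.0375×21.7)/(0.632 + 0.0375) = 9.599/0.6695 = 14.34 °C.

14.3 °C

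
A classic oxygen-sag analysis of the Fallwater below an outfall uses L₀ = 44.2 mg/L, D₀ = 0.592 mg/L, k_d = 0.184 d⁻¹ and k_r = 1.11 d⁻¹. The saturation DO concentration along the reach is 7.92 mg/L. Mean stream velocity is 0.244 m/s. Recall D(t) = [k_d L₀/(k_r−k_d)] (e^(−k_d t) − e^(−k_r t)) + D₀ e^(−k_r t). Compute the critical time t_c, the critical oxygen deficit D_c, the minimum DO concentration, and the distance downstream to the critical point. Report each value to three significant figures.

t_c ≈ 1.87 d; D_c ≈ 5.20 mg/L; min DO ≈ 2.72 mg/L; x_c ≈ 39.3 km

With k_r/k_d = 6.033 and 1 − D₀(k_r−k_d)/(k_d L₀) = 0.9326,
t_c = ln(6.033 × 0.9326) / (1.11 − 0.184) = ln(5.626) / 0.9260 = 1.727/0.9260 = 1.865 d.
L(t_c) = L₀ e^(−k_d t_c) = 44.2 × 0.7095 = 31.36 mg/L, and at the critical point k_r D_c = k_d L, so D_c = (0.184/1.11) × 31.36 = 5.198 mg/L.
Minimum DO = C_s − D_c = 7.92 − 5.198 = 2.722 mg/L.
x_c = v t_c = 0.244 m/s × 1.865 d × 86400 s/d = 39330 m ≈ 39.3 km.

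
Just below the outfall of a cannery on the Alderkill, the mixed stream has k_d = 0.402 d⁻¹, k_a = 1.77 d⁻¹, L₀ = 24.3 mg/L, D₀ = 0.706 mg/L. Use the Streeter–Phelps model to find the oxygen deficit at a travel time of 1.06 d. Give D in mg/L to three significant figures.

D ≈ 3.68 mg/L

k_d L₀/(k_a−k_d) = 0.402×24.3/(1.77−0.402) = 9.769/1.368 = 7.141 mg/L.
e^(−k_d t) = e^(−0.402×1.060) = 0.6530; e^(−k_a t) = e^(−1.77×1.060) = 0.1532.
D = 7.141 × (0.6530 − 0.1532) + 0.706 × 0.1532 = 3.569 + 0.1081 = 3.678 mg/L.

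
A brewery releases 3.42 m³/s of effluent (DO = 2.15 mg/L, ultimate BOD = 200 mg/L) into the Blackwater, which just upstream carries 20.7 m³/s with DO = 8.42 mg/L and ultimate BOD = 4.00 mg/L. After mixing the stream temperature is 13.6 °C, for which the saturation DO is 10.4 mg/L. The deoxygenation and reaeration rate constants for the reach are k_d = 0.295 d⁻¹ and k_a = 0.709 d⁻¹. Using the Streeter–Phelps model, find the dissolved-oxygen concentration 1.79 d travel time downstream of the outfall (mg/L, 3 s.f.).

DO ≈ 2.60 mg/L

Mixed DO = (20.7×8.42 + 3.42×2.15)/(20.7+3.42) = 181.6/24.12 = 7.531 mg/L.
Mixed L₀ = (20.7×4.00 + 3.42×200)/(24.12) = 766.8/24.12 = 31.79 mg/L.
Initial deficit D₀ = C_s − DO₀ = 10.4 − 7.531 = 2.869 mg/L.
D(1.79) = [0.295×31.79/(0.709−0.295)](e^(−0.295×1.79) − e^(−0.709×1.79)) + 2.869 e^(−0.709×1.79)
= 22.65 × (0.5898 − 0.2811) + 2.869 × 0.2811 = 7.799 mg/L.
DO = 10.4 − 7.799 = 2.601 mg/L.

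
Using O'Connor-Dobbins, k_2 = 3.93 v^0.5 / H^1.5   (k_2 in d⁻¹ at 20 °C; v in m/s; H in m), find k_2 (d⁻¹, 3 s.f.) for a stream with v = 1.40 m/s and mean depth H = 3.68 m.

k_2 ≈ 0.659 d⁻¹

k_2 = 3.93 × 1.40^0.5 / 3.68^1.5 = 3.93 × 1.183 / 7.059 = 0.6587 d⁻¹.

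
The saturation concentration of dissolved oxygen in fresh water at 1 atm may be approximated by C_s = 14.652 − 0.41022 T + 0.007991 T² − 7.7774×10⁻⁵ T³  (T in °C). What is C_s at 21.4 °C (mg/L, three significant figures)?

C_s ≈ 8.77 mg/L

C_s = 14.652 − 0.41022×21.4 + 0.007991×21.4² − 7.7774×10⁻⁵×21.4³ = 8.771 mg/L.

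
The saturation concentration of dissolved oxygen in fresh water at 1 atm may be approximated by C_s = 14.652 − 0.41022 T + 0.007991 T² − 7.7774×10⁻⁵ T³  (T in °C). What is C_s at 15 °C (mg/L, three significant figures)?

C_s = 14.652 − 0.41022×15 + 0.007991×15² − 7.7774×10⁻⁵×15³ = 10.03 mg/L.

C_s ≈ 10.0 mg/L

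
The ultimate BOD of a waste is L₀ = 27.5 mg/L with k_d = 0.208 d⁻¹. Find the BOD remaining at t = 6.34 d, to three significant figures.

L ≈ 7.36 mg/L

L_t = L₀ e^(−k_d t) = 27.5 × e^(−0.208×6.34) = 27.5 × 0.2675 = 7.356 mg/L.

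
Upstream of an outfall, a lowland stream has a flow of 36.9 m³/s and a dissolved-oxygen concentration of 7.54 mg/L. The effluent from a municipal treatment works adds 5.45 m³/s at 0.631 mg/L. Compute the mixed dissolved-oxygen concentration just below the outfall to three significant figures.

6.65 mg/L

Flow-weighted mixing: C = (Q_r C_r + Q_w C_w)/(Q_r + Q_w)
= (36.9×7.54 + 5.45×0.631)/(36.9 + 5.45) = 281.7/42.35 = 6.651 mg/L.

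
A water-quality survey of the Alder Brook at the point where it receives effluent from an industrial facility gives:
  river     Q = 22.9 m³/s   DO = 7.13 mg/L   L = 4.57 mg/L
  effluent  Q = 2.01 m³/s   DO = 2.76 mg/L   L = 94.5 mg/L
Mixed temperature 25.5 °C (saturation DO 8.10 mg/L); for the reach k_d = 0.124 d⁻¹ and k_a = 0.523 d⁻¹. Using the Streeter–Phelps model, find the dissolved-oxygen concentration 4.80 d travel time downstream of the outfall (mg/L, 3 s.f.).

DO ≈ 6.26 mg/L

Mixed DO = (22.9×7.13 + 2.01×2.76)/(22.9+2.01) = 168.8/24.91 = 6.777 mg/L.
Mixed L₀ = (22.9×4.57 + 2.01×94.5)/(24.91) = 294.6/24.91 = 11.83 mg/L.
Initial deficit D₀ = C_s − DO₀ = 8.10 − 6.777 = 1.323 mg/L.
D(4.80) = [0.124×11.83/(0.523−0.124)](e^(−0.124×4.80) − e^(−0.523×4.80)) + 1.323 e^(−0.523×4.80)
= 3.675 × (0.5515 − 0.08124) + 1.323 × 0.08124 = 1.836 mg/L.
DO = 8.10 − 1.836 = 6.264 mg/L.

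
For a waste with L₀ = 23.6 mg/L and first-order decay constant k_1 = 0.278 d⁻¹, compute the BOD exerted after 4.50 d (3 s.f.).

y_t = L₀(1 − e^(−k_1 t)) = 23.6 × (1 − e^(−0.278×4.50))
= 23.6 × (1 − 0.2862) = 23.6 × 0.7138 = 16.85 mg/L.

y ≈ 16.8 mg/L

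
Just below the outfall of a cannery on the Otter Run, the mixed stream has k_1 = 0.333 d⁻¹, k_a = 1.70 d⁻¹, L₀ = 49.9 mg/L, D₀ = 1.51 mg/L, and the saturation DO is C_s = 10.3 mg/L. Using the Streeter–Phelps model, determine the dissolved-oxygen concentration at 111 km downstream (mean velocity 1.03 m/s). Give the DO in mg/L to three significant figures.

Travel time t = x/v = 111 km / (1.03 m/s) = 111000 m / 1.03 m/s = 107800 s = 1.247 d.
k_1 L₀/(k_a−k_1) = 0.333×49.9/(1.70−0.333) = 16.62/1.367 = 12.16 mg/L.
e^(−k_1 t) = e^(−0.333×1.247) = 0.6601; e^(−k_a t) = e^(−1.70×1.247) = 0.1200.
D = 12.16 × (0.6601 − 0.1200) + 1.51 × 0.1200 = 6.566 + 0.1812 = 6.747 mg/L.
DO = C_s − D = 10.3 − 6.747 = 3.553 mg/L.

DO ≈ 3.55 mg/L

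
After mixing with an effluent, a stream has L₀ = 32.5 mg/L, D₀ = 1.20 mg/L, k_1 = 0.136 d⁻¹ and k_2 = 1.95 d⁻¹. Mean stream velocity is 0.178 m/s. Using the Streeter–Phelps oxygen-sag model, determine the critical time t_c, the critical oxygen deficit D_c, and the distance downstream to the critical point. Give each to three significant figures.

t_c ≈ 1.09 d; D_c ≈ 1.95 mg/L; x_c ≈ 16.8 km

t_c = [1/(k_2−k_1)] ln[(k_2/k_1)(1 − D₀(k_2−k_1)/(k_1 L₀))]
= [1/(1.95−0.136)] ln[(1.95/0.136)(1 − 1.20×1.814/(0.136×32.5))]
= (1/1.814) ln[14.34 × 0.5075] = 0.5513 × ln(7.277) = 0.5513 × 1.985 = 1.094 d.
L(t_c) = L₀ e^(−k_1 t_c) = 32.5 × 0.8617 = 28.01 mg/L, and at the critical point k_2 D_c = k_1 L, so D_c = (0.136/1.95) × 28.01 = 1.953 mg/L.
x_c = v t_c = 0.178 m/s × 1.094 d × 86400 s/d = 16830 m ≈ 16.8 km.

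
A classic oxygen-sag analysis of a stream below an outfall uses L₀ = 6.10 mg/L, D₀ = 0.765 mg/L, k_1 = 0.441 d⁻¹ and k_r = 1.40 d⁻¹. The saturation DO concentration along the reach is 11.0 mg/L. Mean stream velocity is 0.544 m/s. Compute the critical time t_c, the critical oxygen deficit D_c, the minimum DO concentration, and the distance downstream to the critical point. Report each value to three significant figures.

t_c ≈ 0.873 d; D_c ≈ 1.31 mg/L; min DO ≈ 9.69 mg/L; x_c ≈ 41.0 km

At the critical point dD/dt = 0, so k_1 L₀ e^(−k_1 t) = k_r D. Substituting D(t) from the Streeter–Phelps equation and solving for t gives
t_c = ln[(k_r/k_1)(1 − D₀(k_r−k_1)/(k_1 L₀))] / (k_r−k_1).
Here k_r−k_1 = 0.9590 d⁻¹ and 1 − D₀(k_r−k_1)/(k_1 L₀) = 1 − 0.765×0.9590/(0.441×6.10) = 0.7273, so
t_c = ln(3.175 × 0.7273) / 0.9590 = 0.8367 / 0.9590 = 0.8725 d.
D_c = (k_1/k_r) L₀ e^(−k_1 t_c) = (0.441/1.40) × 6.10 × e^(−0.441×0.8725) = 0.3150 × 6.10 × 0.6806 = 1.308 mg/L.
Minimum DO = C_s − D_c = 11.0 − 1.308 = 9.692 mg/L.
x_c = v t_c = 0.544 m/s × 0.8725 d × 86400 s/d = 41010 m ≈ 41.0 km.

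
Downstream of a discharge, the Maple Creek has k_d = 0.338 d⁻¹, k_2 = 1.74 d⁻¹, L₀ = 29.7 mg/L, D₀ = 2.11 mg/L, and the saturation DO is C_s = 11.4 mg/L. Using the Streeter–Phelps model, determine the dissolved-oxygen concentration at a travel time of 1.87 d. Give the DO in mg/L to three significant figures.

DO ≈ 7.79 mg/L

k_d L₀/(k_2−k_d) = 0.338×29.7/(1.74−0.338) = 10.04/1.402 = 7.160 mg/L.
e^(−k_d t) = e^(−0.338×1.870) = 0.5315; e^(−k_2 t) = e^(−1.74×1.870) = 0.03863.
D = 7.160 × (0.5315 − 0.03863) + 2.11 × 0.03863 = 3.529 + 0.08150 = 3.611 mg/L.
DO = C_s − D = 11.4 − 3.611 = 7.789 mg/L.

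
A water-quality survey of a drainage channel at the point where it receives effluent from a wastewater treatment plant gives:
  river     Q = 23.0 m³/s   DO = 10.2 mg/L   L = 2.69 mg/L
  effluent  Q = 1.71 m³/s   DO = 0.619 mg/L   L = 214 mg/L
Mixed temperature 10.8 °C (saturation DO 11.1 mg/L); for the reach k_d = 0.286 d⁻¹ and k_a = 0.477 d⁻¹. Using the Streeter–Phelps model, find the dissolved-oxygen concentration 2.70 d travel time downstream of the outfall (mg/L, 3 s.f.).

DO ≈ 5.84 mg/L

Mixed DO = (23.0×10.2 + 1.71×0.619)/(23.0+1.71) = 235.7/24.71 = 9.537 mg/L.
Mixed L₀ = (23.0×2.69 + 1.71×214)/(24.71) = 427.8/24.71 = 17.31 mg/L.
Initial deficit D₀ = C_s − DO₀ = 11.1 − 9.537 = 1.563 mg/L.
D(2.70) = [0.286×17.31/(0.477−0.286)](e^(−0.286×2.70) − e^(−0.477×2.70)) + 1.563 e^(−0.477×2.70)
= 25.92 × (0.4620 − 0.2758) + 1.563 × 0.2758 = 5.257 mg/L.
DO = 11.1 − 5.257 = 5.843 mg/L.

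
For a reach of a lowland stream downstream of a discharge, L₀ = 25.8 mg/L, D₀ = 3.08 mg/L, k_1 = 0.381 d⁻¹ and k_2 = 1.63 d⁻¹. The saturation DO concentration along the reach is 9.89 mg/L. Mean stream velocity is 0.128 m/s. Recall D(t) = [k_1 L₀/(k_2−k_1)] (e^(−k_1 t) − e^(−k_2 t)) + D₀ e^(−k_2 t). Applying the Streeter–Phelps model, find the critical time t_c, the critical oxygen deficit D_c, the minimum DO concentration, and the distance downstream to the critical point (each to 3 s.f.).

t_c ≈ 0.766 d; D_c ≈ 4.50 mg/L; min DO ≈ 5.39 mg/L; x_c ≈ 8.47 km

At the critical point dD/dt = 0, so k_1 L₀ e^(−k_1 t) = k_2 D. Substituting D(t) from the Streeter–Phelps equation and solving for t gives
t_c = ln[(k_2/k_1)(1 − D₀(k_2−k_1)/(k_1 L₀))] / (k_2−k_1).
Here k_2−k_1 = 1.249 d⁻¹ and 1 − D₀(k_2−k_1)/(k_1 L₀) = 1 − 3.08×1.249/(0.381×25.8) = 0.6086, so
t_c = ln(4.278 × 0.6086) / 1.249 = 0.9570 / 1.249 = 0.7662 d.
D_c = (k_1/k_2) L₀ e^(−k_1 t_c) = (0.381/1.63) × 25.8 × e^(−0.381×0.7662) = 0.2337 × 25.8 × 0.7468 = 4.504 mg/L.
Minimum DO = C_s − D_c = 9.89 − 4.504 = 5.386 mg/L.
x_c = v t_c = 0.128 m/s × 0.7662 d × 86400 s/d = 8474 m ≈ 8.47 km.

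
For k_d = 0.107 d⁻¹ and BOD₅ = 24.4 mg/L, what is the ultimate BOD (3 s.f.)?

BOD₅ = L₀(1 − e^(−5k_d)) ⇒ L₀ = BOD₅ / (1 − e^(−5×0.107))
= 24.4 / (1 − 0.5857) = 24.4 / 0.4143 = 58.89 mg/L.

L₀ ≈ 58.9 mg/L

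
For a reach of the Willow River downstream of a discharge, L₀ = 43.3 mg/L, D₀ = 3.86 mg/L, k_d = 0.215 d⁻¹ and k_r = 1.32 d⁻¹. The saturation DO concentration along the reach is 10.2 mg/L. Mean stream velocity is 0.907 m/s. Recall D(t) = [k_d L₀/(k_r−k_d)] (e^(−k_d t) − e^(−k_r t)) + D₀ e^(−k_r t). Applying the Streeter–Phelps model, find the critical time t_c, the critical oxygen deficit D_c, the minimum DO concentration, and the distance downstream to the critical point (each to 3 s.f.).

t_c ≈ 1.09 d; D_c ≈ 5.58 mg/L; min DO ≈ 4.62 mg/L; x_c ≈ 85.2 km

At the critical point dD/dt = 0, so k_d L₀ e^(−k_d t) = k_r D. Substituting D(t) from the Streeter–Phelps equation and solving for t gives
t_c = ln[(k_r/k_d)(1 − D₀(k_r−k_d)/(k_d L₀))] / (k_r−k_d).
Here k_r−k_d = 1.105 d⁻¹ and 1 − D₀(k_r−k_d)/(k_d L₀) = 1 − 3.86×1.105/(0.215×43.3) = 0.5418, so
t_c = ln(6.140 × 0.5418) / 1.105 = 1.202 / 1.105 = 1.088 d.
D_c = (k_d/k_r) L₀ e^(−k_d t_c) = (0.215/1.32) × 43.3 × e^(−0.215×1.088) = 0.1629 × 43.3 × 0.7915 = 5.582 mg/L.
Minimum DO = C_s − D_c = 10.2 − 5.582 = 4.618 mg/L.
x_c = v t_c = 0.907 m/s × 1.088 d × 86400 s/d = 85240 m ≈ 85.2 km.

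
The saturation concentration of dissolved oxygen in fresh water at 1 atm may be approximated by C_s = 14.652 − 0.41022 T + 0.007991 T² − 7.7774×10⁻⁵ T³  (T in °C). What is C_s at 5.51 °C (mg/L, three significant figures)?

C_s = 14.652 − 0.41022×5.51 + 0.007991×5.51² − 7.7774×10⁻⁵×5.51³ = 12.62 mg/L.

C_s ≈ 12.6 mg/L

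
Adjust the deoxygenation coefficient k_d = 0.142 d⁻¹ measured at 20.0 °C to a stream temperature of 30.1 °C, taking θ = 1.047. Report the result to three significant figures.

k_d(T₂) = k_d(T₁) · θ^(T₂−T₁) = 0.142 × 1.047^(30.1−20.0)
= 0.142 × 1.047^10.1 = 0.142 × 1.590 = 0.2258 d⁻¹.

k_d ≈ 0.226 d⁻¹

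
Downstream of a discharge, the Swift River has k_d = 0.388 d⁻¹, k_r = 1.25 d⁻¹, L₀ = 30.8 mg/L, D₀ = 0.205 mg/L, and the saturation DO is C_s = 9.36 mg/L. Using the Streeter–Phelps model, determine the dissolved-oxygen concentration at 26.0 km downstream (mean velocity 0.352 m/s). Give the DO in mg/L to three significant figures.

Travel time t = x/v = 26.0 km / (0.352 m/s) = 26000 m / 0.352 m/s = 73860 s = 0.8549 d.
k_d L₀/(k_r−k_d) = 0.388×30.8/(1.25−0.388) = 11.95/0.8620 = 13.86 mg/L.
e^(−k_d t) = e^(−0.388×0.8549) = 0.7177; e^(−k_r t) = e^(−1.25×0.8549) = 0.3435.
D = 13.86 × (0.7177 − 0.3435) + 0.205 × 0.3435 = 5.188 + 0.07041 = 5.258 mg/L.
DO = C_s − D = 9.36 − 5.258 = 4.102 mg/L.

DO ≈ 4.10 mg/L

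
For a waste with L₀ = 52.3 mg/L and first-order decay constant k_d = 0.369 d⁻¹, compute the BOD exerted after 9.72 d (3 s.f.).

y ≈ 50.9 mg/L

y_t = L₀(1 − e^(−k_d t)) = 52.3 × (1 − e^(−0.369×9.72))
= 52.3 × (1 − 0.02769) = 52.3 × 0.9723 = 50.85 mg/L.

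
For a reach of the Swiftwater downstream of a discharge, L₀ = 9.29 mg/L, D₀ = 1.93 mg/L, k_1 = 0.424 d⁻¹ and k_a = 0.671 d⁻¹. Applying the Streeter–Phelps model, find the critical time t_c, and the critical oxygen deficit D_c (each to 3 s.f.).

With k_a/k_1 = 1.583 and 1 − D₀(k_a−k_1)/(k_1 L₀) = 0.8790,
t_c = ln(1.583 × 0.8790) / (0.671 − 0.424) = ln(1.391) / 0.2470 = 0.3300/0.2470 = 1.336 d.
L(t_c) = L₀ e^(−k_1 t_c) = 9.29 × 0.5675 = 5.272 mg/L, and at the critical point k_a D_c = k_1 L, so D_c = (0.424/0.671) × 5.272 = 3.331 mg/L.

t_c ≈ 1.34 d; D_c ≈ 3.33 mg/L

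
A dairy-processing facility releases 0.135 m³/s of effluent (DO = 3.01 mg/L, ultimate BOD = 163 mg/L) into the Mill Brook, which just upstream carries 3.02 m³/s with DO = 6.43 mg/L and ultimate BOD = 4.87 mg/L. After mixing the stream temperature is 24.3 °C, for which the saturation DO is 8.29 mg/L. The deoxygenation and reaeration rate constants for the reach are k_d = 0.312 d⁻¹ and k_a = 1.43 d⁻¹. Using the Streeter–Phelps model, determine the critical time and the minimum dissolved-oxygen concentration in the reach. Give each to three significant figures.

t_c ≈ 0.501 d; minimum DO ≈ 6.12 mg/L

Mixed DO = (3.02×6.43 + 0.135×3.01)/(3.02+0.135) = 19.82/3.155 = 6.284 mg/L.
Mixed L₀ = (3.02×4.87 + 0.135×163)/(3.155) = 36.71/3.155 = 11.64 mg/L.
Initial deficit D₀ = C_s − DO₀ = 8.29 − 6.284 = 2.006 mg/L.
t_c = (1/1.118) ln[(1.43/0.312)(1 − 2.006×1.118/(0.312×11.64))] = 0.8945 × ln(1.752) = 0.5013 d.
D_c = (0.312/1.43) × 11.64 × e^(−0.312×0.5013) = 0.2182 × 11.64 × 0.8552 = 2.171 mg/L.
Minimum DO = 8.29 − 2.171 = 6.119 mg/L.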